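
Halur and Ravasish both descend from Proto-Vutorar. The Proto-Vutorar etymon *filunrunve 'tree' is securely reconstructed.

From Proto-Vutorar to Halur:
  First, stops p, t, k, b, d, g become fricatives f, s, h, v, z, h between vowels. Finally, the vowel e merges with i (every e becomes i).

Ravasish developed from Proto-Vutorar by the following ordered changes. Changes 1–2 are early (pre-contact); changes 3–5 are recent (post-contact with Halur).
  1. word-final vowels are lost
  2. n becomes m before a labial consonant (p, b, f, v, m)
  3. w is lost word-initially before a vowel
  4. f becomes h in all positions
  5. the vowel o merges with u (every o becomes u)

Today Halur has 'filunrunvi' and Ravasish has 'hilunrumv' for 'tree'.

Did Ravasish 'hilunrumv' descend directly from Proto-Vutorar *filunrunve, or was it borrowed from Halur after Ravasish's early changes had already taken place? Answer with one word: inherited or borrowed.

inherited

If inherited, *filunrunve would pass through all of Ravasish's changes:
Ravasish: *filunrunve > filunrunv > filunrumv > hilunrumv  (by apocope, nasal place assimilation, unconditioned shift)
If borrowed from Halur 'filunrunvi' after the early changes, it would undergo only the recent ones:
  rule 3 (glide loss): no change (filunrunvi)
  rule 4 (unconditioned shift): filunrunvi → hilunrunvi
  rule 5 (vowel merger): no change (hilunrunvi)
  ⇒ as a loan: hilunrunvi
Ravasish 'hilunrumv' matches the inherited outcome exactly, so it is an inherited cognate, not a loan.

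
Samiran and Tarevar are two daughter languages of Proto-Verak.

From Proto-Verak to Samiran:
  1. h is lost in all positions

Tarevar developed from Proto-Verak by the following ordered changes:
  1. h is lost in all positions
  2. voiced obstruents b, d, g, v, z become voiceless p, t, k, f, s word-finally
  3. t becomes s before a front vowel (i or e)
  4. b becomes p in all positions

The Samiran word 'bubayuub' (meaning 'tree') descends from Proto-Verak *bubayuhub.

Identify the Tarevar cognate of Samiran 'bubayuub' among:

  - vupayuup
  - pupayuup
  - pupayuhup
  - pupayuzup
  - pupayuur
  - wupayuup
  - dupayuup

Tarevar: *bubayuhub
  bubayuhub → bubayuub   [h-loss]
  bubayuub → bubayuup   [final devoicing]
  bubayuup (rule 3 does not apply)
  bubayuup → pupayuup   [unconditioned shift]
  giving Tarevar pupayuup.
Among the options, 'pupayuup' alone shows every Tarevar change applied in order.

pupayuup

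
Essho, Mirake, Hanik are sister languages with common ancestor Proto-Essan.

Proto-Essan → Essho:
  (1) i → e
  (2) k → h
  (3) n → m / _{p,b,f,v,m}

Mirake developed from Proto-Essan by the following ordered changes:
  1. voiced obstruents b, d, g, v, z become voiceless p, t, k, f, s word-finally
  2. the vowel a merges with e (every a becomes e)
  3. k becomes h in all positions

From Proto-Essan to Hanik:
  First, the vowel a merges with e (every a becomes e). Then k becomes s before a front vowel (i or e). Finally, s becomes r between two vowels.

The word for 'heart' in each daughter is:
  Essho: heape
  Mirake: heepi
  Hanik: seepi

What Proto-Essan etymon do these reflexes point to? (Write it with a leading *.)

Position 5: Essho has e, Mirake has i, Hanik has i. Mirake preserves i here (none of its changes turn any other segment into i), so the proto-segment is *i.
Position 1: Essho has h, Mirake has h, Hanik has s. Taking the neighbouring segments as reconstructed: Essho h could go back to *k or *h; Mirake h could go back to *k or *h; Hanik s could go back to *k or *s — the one source consistent with every daughter is *k.
Position 3: Essho has a, Mirake has e, Hanik has e. Essho preserves a here (none of its changes turn any other segment into a), so the proto-segment is *a.
Continuing position by position gives *keapi; check it forward:
Essho: *keapi
  keapi → keape   [vowel merger]
  keape → heape   [unconditioned shift]
  heape (rule 3 does not apply)
  giving Essho heape.
Mirake: start from *keapi.
  rule 1: no change — keapi
  rule 2 (vowel merger): keapi → keepi
  rule 3 (unconditioned shift): keepi → heepi
  ⇒ Mirake heepi
Hanik: *keapi > keepi > seepi  (by vowel merger, palatalisation)
No other proto-form is consistent with every reflex, so the reconstruction is *keapi.

*keapi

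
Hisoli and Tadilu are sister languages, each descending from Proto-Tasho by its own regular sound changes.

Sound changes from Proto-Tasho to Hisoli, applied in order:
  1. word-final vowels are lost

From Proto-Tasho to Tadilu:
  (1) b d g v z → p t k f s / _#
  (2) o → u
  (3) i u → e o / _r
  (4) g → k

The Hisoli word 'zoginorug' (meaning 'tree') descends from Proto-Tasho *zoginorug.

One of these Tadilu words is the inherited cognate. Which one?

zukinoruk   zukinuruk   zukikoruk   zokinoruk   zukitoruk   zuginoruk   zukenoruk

zukinoruk

Tadilu: *zoginorug
  zoginorug → zoginoruk   [final devoicing]
  zoginoruk → zuginuruk   [vowel merger]
  zuginuruk → zuginoruk   [pre-rhotic lowering]
  zuginoruk → zukinoruk   [unconditioned shift]
  giving Tadilu zukinoruk.
The other candidates each miss or misapply at least one Tadilu change.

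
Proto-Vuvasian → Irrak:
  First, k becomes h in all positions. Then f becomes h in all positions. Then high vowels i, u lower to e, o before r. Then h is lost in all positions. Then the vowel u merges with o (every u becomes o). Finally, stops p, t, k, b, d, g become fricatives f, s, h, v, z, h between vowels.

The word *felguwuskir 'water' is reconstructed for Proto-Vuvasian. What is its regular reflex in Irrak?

Irrak: *felguwuskir > felguwushir > helguwushir > helguwusher > elguwuser > elgowoser  (by unconditioned shift, unconditioned shift, pre-rhotic lowering, h-loss, vowel merger)

elgowoser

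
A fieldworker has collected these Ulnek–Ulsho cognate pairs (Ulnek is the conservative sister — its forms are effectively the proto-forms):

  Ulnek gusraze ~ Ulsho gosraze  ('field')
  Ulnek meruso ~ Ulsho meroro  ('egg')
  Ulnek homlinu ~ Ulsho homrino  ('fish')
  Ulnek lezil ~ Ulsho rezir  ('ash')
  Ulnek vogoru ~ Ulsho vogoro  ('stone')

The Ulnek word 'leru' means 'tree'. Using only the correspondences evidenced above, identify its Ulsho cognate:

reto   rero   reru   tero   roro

lezil ~ rezir — Ulnek l corresponds to Ulsho r word-initially before a front vowel.
homlinu ~ homrino, vogoru ~ vogoro — Ulnek u corresponds to Ulsho o word-finally.
Applying these to Ulnek 'leru':
  leru → reru   (l→r word-initially before a front vowel)
  reru → rero   (u→o word-finally)
So the Ulsho cognate is 'rero'.

rero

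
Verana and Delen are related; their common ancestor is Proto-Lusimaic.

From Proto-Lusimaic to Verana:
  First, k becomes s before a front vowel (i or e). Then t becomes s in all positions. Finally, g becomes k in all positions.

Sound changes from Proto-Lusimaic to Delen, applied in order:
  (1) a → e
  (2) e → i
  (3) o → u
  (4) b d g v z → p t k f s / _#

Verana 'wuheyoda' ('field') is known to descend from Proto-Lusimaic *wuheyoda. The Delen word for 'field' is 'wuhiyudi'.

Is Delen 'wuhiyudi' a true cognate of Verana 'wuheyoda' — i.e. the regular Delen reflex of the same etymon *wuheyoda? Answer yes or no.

Derive the expected Delen reflex of *wuheyoda:
Delen: start from *wuheyoda.
  rule 1 (vowel merger): wuheyoda → wuheyode
  rule 2 (vowel merger): wuheyode → wuhiyodi
  rule 3 (vowel merger): wuhiyodi → wuhiyudi
  rule 4: no change — wuhiyudi
  ⇒ Delen wuhiyudi
Delen 'wuhiyudi' matches the regular reflex exactly, so the pair is cognate.

yes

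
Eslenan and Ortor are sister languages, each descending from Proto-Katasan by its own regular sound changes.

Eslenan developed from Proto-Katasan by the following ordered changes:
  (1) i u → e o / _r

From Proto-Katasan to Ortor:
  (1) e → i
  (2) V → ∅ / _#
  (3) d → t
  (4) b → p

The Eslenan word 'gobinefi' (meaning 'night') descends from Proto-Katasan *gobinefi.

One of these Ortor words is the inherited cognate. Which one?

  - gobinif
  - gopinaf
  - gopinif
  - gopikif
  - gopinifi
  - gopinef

gopinif

Ortor: start from *gobinefi.
  rule 1 (vowel merger): gobinefi → gobinifi
  rule 2 (apocope): gobinifi → gobinif
  rule 3: no change — gobinif
  rule 4 (unconditioned shift): gobinif → gopinif
  ⇒ Ortor gopinif
The other candidates each miss or misapply at least one Ortor change.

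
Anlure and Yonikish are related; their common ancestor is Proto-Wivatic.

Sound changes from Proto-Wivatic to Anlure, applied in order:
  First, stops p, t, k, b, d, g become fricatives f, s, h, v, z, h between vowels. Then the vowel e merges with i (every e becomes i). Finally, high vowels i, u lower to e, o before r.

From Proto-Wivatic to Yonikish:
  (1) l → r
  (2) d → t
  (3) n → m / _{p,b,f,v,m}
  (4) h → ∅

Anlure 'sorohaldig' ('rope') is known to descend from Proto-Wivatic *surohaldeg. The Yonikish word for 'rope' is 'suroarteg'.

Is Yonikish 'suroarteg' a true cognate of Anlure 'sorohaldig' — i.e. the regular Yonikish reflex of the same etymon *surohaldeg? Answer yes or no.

yes

Derive the expected Yonikish reflex of *surohaldeg:
Yonikish: *surohaldeg > surohardeg > suroharteg > suroarteg  (by unconditioned shift, unconditioned shift, h-loss)
Yonikish 'suroarteg' matches the regular reflex exactly, so the pair is cognate.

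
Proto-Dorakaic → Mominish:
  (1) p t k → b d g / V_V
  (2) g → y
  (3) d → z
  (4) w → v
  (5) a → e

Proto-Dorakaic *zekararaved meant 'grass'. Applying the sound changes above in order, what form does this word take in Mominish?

zeyererevez

Mominish: *zekararaved > zegararaved > zeyararaved > zeyararavez > zeyererevez  (by intervocalic voicing, unconditioned shift, unconditioned shift, vowel merger)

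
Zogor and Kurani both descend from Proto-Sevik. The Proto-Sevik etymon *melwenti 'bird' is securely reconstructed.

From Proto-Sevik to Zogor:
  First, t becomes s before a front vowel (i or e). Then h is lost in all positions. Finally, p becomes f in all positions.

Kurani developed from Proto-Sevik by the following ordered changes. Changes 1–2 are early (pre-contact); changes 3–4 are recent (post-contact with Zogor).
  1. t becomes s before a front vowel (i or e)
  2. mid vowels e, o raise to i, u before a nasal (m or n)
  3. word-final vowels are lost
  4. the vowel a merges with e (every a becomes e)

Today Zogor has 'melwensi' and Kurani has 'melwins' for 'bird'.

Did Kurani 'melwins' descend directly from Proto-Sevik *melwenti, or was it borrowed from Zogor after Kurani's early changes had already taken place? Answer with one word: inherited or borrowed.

inherited

If inherited, *melwenti would pass through all of Kurani's changes:
Kurani: *melwenti
  melwenti → melwensi   [palatalisation]
  melwensi → melwinsi   [pre-nasal raising]
  melwinsi → melwins   [apocope]
  melwins (rule 4 does not apply)
  giving Kurani melwins.
If borrowed from Zogor 'melwensi' after the early changes, it would undergo only the recent ones:
  rule 3 (apocope): melwensi → melwens
  rule 4 (vowel merger): no change (melwens)
  ⇒ as a loan: melwens
Kurani 'melwins' matches the inherited outcome exactly, so it is an inherited cognate, not a loan.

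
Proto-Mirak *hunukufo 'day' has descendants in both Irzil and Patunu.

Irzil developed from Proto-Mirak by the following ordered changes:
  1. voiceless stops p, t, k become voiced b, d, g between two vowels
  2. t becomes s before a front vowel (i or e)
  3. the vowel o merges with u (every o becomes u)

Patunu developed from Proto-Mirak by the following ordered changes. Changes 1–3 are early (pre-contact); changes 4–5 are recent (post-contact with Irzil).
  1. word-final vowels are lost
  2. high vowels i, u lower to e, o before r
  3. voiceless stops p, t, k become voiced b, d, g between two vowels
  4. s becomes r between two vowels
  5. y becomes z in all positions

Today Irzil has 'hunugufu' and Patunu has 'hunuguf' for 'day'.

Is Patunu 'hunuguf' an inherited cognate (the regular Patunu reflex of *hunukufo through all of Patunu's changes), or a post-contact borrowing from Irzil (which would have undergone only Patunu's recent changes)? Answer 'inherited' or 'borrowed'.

inherited

If inherited, *hunukufo would pass through all of Patunu's changes:
Patunu: *hunukufo
  hunukufo → hunukuf   [apocope]
  hunukuf (rule 2 does not apply)
  hunukuf → hunuguf   [intervocalic voicing]
  hunuguf (rule 4 does not apply)
  hunuguf (rule 5 does not apply)
  giving Patunu hunuguf.
If borrowed from Irzil 'hunugufu' after the early changes, it would undergo only the recent ones:
  rule 4 (rhotacism): no change (hunugufu)
  rule 5 (unconditioned shift): no change (hunugufu)
  ⇒ as a loan: hunugufu
Patunu 'hunuguf' matches the inherited outcome exactly, so it is an inherited cognate, not a loan.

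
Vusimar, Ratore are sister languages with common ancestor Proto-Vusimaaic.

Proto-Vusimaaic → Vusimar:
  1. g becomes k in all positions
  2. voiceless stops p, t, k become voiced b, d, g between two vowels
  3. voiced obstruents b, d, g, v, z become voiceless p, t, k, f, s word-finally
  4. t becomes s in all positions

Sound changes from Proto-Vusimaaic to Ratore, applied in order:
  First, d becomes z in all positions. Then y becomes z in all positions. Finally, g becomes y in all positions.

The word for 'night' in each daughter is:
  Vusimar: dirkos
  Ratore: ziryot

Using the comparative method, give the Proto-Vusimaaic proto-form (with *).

*dirgot

Position 6: Vusimar has s, Ratore has t. Ratore preserves t here (none of its changes turn any other segment into t), so the proto-segment is *t.
Position 4: Vusimar has k, Ratore has y. In Ratore, y can only continue *g, so the proto-segment is *g.
This points to *dirgot. Verify forward in each daughter:
Vusimar: *dirgot > dirkot > dirkos  (by unconditioned shift, unconditioned shift)
Ratore: *dirgot
  dirgot → zirgot   [unconditioned shift]
  zirgot (rule 2 does not apply)
  zirgot → ziryot   [unconditioned shift]
  giving Ratore ziryot.
No other proto-form is consistent with every reflex, so the reconstruction is *dirgot.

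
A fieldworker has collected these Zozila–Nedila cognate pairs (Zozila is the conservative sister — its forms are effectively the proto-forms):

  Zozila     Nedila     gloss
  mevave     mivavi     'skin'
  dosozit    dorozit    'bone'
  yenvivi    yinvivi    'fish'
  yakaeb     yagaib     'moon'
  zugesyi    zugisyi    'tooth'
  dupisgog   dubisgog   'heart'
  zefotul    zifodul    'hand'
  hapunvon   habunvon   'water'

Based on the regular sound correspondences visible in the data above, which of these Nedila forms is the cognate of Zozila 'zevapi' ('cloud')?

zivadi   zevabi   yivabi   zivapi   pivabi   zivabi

zivabi

mevave ~ mivavi — Zozila e corresponds to Nedila i after a consonant, before a labial obstruent.
dupisgog ~ dubisgog — Zozila p corresponds to Nedila b between vowels (before a front vowel).
Applying these to Zozila 'zevapi':
  zevapi → zivapi   (e→i after a consonant, before a labial obstruent)
  zivapi → zivabi   (p→b between vowels (before a front vowel))
So the Nedila cognate is 'zivabi'.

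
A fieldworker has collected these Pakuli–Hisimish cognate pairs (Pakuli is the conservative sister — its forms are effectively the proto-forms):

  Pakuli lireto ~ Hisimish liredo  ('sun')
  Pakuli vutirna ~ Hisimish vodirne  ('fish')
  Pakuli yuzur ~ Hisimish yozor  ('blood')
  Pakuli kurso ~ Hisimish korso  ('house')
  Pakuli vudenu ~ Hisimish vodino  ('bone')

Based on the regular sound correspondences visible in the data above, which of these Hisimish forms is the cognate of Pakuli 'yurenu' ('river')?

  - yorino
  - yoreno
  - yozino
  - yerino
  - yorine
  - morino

yuzur ~ yozor, kurso ~ korso — Pakuli u corresponds to Hisimish o after a consonant, before r.
vudenu ~ vodino — Pakuli e corresponds to Hisimish i after a consonant, before a nasal.
vudenu ~ vodino — Pakuli u corresponds to Hisimish o word-finally.
Applying these to Pakuli 'yurenu':
  yurenu → yorenu   (u→o after a consonant, before r)
  yorenu → yorinu   (e→i after a consonant, before a nasal)
  yorinu → yorino   (u→o word-finally)
So the Hisimish cognate is 'yorino'.

yorino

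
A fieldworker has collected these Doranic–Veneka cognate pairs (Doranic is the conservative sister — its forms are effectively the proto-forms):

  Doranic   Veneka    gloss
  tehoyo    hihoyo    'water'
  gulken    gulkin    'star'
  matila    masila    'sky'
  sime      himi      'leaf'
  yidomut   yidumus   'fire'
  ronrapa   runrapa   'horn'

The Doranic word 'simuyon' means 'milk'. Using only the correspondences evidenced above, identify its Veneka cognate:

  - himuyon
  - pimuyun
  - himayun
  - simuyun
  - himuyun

himuyun

sime ~ himi — Doranic s corresponds to Veneka h word-initially before a front vowel.
ronrapa ~ runrapa — Doranic o corresponds to Veneka u after a consonant, before a nasal.
Applying these to Doranic 'simuyon':
  simuyon → himuyon   (s→h word-initially before a front vowel)
  himuyon → himuyun   (o→u after a consonant, before a nasal)
So the Veneka cognate is 'himuyun'.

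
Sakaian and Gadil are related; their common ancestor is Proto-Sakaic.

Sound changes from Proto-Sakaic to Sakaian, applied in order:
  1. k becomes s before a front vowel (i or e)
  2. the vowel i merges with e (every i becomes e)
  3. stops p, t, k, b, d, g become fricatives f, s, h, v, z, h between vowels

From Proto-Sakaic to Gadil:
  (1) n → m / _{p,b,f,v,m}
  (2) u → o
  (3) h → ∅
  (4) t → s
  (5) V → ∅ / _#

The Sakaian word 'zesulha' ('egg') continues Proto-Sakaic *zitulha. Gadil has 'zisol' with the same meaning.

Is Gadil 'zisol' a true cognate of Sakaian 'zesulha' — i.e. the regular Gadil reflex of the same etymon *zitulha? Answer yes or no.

Derive the expected Gadil reflex of *zitulha:
Gadil: *zitulha
  zitulha (rule 1 does not apply)
  zitulha → zitolha   [vowel merger]
  zitolha → zitola   [h-loss]
  zitola → zisola   [unconditioned shift]
  zisola → zisol   [apocope]
  giving Gadil zisol.
Gadil 'zisol' matches the regular reflex exactly, so the pair is cognate.

yes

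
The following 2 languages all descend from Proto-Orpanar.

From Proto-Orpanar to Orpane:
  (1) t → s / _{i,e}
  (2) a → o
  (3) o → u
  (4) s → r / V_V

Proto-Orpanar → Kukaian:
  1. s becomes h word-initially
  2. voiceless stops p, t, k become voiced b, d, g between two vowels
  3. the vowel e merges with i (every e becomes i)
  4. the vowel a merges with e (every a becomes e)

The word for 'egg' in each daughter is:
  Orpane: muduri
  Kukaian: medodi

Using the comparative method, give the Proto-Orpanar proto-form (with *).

*madoti

Position 4: Orpane has u, Kukaian has o. Kukaian preserves o here (none of its changes turn any other segment into o), so the proto-segment is *o.
Position 2: Orpane has u, Kukaian has e. In Kukaian, e can only continue *a, so the proto-segment is *a.
Verify the candidate proto-form against each daughter:
Orpane: start from *madoti.
  rule 1 (palatalisation): madoti → madosi
  rule 2 (vowel merger): madosi → modosi
  rule 3 (vowel merger): modosi → mudusi
  rule 4 (rhotacism): mudusi → muduri
  ⇒ Orpane muduri
Kukaian: start from *madoti.
  rule 1: no change — madoti
  rule 2 (intervocalic voicing): madoti → madodi
  rule 3: no change — madodi
  rule 4 (vowel merger): madodi → medodi
  ⇒ Kukaian medodi
*madoti is the unique common source.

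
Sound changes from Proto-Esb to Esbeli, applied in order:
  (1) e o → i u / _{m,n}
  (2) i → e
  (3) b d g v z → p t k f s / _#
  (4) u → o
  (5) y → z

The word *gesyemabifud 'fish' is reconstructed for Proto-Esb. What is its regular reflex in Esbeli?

geszemabefot

Esbeli: start from *gesyemabifud.
  rule 1 (pre-nasal raising): gesyemabifud → gesyimabifud
  rule 2 (vowel merger): gesyimabifud → gesyemabefud
  rule 3 (final devoicing): gesyemabefud → gesyemabefut
  rule 4 (vowel merger): gesyemabefut → gesyemabefot
  rule 5 (unconditioned shift): gesyemabefot → geszemabefot
  ⇒ Esbeli geszemabefot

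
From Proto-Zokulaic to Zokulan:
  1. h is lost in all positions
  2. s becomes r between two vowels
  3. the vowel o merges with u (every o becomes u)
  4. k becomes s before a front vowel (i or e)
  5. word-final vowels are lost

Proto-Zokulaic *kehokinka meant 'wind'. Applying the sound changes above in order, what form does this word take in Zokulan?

seusink

Zokulan: *kehokinka > keokinka > keukinka > seusinka > seusink  (by h-loss, vowel merger, palatalisation, apocope)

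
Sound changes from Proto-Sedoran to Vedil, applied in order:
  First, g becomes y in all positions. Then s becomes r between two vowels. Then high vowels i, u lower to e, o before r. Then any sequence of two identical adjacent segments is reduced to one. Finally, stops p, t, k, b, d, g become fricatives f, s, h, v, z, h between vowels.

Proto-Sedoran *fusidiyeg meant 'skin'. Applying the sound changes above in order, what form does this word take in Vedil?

Vedil: start from *fusidiyeg.
  rule 1 (unconditioned shift): fusidiyeg → fusidiyey
  rule 2 (rhotacism): fusidiyey → furidiyey
  rule 3 (pre-rhotic lowering): furidiyey → foridiyey
  rule 4: no change — foridiyey
  rule 5 (intervocalic lenition): foridiyey → foriziyey
  ⇒ Vedil foriziyey

foriziyey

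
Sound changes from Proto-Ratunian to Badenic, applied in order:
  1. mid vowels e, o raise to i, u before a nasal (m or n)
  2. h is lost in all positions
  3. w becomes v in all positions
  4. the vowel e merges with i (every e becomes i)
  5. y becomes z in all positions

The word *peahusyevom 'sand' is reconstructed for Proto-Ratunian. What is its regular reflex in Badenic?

piauszivum

Badenic: *peahusyevom
  peahusyevom → peahusyevum   [pre-nasal raising]
  peahusyevum → peausyevum   [h-loss]
  peausyevum (rule 3 does not apply)
  peausyevum → piausyivum   [vowel merger]
  piausyivum → piauszivum   [unconditioned shift]
  giving Badenic piauszivum.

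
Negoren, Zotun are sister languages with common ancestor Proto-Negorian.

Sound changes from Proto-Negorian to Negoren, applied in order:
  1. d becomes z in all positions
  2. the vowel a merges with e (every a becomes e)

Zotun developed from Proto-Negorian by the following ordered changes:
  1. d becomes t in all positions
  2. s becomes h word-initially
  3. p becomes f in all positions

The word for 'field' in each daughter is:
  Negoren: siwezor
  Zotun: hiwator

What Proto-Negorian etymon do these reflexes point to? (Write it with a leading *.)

Position 1: Negoren has s, Zotun has h. Negoren preserves s here (none of its changes turn any other segment into s), so the proto-segment is *s.
Position 5: Negoren has z, Zotun has t. Taking the neighbouring segments as reconstructed: Negoren z could go back to *d or *z; Zotun t could go back to *t or *d — the one source consistent with every daughter is *d.
Position 4: Negoren has e, Zotun has a. Zotun preserves a here (none of its changes turn any other segment into a), so the proto-segment is *a.
The remaining positions agree across the daughters. Check the candidate against every language:
Negoren: start from *siwador.
  rule 1 (unconditioned shift): siwador → siwazor
  rule 2 (vowel merger): siwazor → siwezor
  ⇒ Negoren siwezor
Zotun: *siwador > siwator > hiwator  (by unconditioned shift, debuccalisation)
Only *siwador yields all of Negoren siwezor, Zotun hiwator.

*siwador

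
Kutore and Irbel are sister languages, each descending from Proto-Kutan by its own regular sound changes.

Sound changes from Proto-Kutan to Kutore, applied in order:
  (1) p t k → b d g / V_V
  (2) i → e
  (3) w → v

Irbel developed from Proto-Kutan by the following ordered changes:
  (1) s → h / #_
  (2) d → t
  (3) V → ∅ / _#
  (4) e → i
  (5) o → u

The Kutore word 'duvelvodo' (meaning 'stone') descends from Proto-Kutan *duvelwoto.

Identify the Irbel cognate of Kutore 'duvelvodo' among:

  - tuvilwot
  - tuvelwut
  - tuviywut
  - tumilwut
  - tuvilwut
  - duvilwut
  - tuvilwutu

Irbel: *duvelwoto
  duvelwoto (rule 1 does not apply)
  duvelwoto → tuvelwoto   [unconditioned shift]
  tuvelwoto → tuvelwot   [apocope]
  tuvelwot → tuvilwot   [vowel merger]
  tuvilwot → tuvilwut   [vowel merger]
  giving Irbel tuvilwut.
Only 'tuvilwut' matches the regular Irbel development of *duvelwoto.

tuvilwut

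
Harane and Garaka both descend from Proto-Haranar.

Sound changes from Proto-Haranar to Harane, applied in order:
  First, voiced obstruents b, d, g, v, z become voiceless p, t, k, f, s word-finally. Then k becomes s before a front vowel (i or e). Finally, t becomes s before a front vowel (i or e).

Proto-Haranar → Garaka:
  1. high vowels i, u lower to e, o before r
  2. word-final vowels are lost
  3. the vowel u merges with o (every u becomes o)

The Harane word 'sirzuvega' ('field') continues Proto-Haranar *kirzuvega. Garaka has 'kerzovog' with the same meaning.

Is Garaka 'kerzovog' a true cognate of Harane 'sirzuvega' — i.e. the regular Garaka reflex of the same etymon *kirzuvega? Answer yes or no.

Derive the expected Garaka reflex of *kirzuvega:
Garaka: *kirzuvega
  kirzuvega → kerzuvega   [pre-rhotic lowering]
  kerzuvega → kerzuveg   [apocope]
  kerzuveg → kerzoveg   [vowel merger]
  giving Garaka kerzoveg.
The regular Garaka reflex would be 'kerzoveg', but the attested form is 'kerzovog'. The correspondence is irregular, so they are not cognates (the Garaka form has a different source).

no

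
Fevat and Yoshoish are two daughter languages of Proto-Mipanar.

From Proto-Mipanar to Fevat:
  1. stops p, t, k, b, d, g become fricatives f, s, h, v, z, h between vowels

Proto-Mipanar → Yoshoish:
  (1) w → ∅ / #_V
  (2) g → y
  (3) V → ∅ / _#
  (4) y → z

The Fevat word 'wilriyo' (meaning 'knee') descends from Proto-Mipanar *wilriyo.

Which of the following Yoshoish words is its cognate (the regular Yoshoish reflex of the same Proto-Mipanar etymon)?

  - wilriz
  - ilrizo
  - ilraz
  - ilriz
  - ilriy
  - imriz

Yoshoish: *wilriyo > ilriyo > ilriy > ilriz  (by glide loss, apocope, unconditioned shift)
The other candidates each miss or misapply at least one Yoshoish change.

ilriz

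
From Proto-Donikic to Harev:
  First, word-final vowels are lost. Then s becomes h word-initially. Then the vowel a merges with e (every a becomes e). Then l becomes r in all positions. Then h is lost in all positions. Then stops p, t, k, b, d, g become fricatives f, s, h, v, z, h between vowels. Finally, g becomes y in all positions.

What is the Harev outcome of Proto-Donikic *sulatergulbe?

Harev: start from *sulatergulbe.
  rule 1 (apocope): sulatergulbe → sulatergulb
  rule 2 (debuccalisation): sulatergulb → hulatergulb
  rule 3 (vowel merger): hulatergulb → huletergulb
  rule 4 (unconditioned shift): huletergulb → huretergurb
  rule 5 (h-loss): huretergurb → uretergurb
  rule 6 (intervocalic lenition): uretergurb → uresergurb
  rule 7 (unconditioned shift): uresergurb → ureseryurb
  ⇒ Harev ureseryurb

ureseryurb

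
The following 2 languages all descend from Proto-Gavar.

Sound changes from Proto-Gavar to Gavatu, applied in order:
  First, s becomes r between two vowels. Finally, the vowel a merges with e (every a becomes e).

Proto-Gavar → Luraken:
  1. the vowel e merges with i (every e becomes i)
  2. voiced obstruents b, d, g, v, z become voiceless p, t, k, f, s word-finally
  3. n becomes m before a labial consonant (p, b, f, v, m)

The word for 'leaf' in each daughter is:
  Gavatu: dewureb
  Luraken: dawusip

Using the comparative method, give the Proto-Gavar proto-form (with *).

Position 5: Gavatu has r, Luraken has s. Taking the neighbouring segments as reconstructed: Gavatu r could go back to *s or *r; Luraken s can only go back to *s — the one source consistent with every daughter is *s.
Position 6: Gavatu has e, Luraken has i. Taking the neighbouring segments as reconstructed: Gavatu e could go back to *a or *e; Luraken i could go back to *e or *i — the one source consistent with every daughter is *e.
Position 7: Gavatu has b, Luraken has p. Gavatu preserves b here (none of its changes turn any other segment into b), so the proto-segment is *b.
This points to *dawuseb. Verify forward in each daughter:
Gavatu: start from *dawuseb.
  rule 1 (rhotacism): dawuseb → dawureb
  rule 2 (vowel merger): dawureb → dewureb
  ⇒ Gavatu dewureb
Luraken: *dawuseb
  dawuseb → dawusib   [vowel merger]
  dawusib → dawusip   [final devoicing]
  dawusip (rule 3 does not apply)
  giving Luraken dawusip.
Only *dawuseb yields all of Gavatu dewureb, Luraken dawusip.

*dawuseb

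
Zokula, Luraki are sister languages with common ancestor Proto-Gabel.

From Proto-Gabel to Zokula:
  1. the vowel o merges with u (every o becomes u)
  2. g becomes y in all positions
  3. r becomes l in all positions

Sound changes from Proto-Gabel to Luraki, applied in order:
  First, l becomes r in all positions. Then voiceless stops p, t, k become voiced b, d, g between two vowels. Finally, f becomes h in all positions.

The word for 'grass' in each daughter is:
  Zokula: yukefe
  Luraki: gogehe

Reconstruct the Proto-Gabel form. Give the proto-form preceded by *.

*gokefe

Position 5: Zokula has f, Luraki has h. Zokula preserves f here (none of its changes turn any other segment into f), so the proto-segment is *f.
Position 2: Zokula has u, Luraki has o. Luraki preserves o here (none of its changes turn any other segment into o), so the proto-segment is *o.
This points to *gokefe. Verify forward in each daughter:
Zokula: start from *gokefe.
  rule 1 (vowel merger): gokefe → gukefe
  rule 2 (unconditioned shift): gukefe → yukefe
  rule 3: no change — yukefe
  ⇒ Zokula yukefe
Luraki: *gokefe > gogefe > gogehe  (by intervocalic voicing, unconditioned shift)
No other proto-form is consistent with every reflex, so the reconstruction is *gokefe.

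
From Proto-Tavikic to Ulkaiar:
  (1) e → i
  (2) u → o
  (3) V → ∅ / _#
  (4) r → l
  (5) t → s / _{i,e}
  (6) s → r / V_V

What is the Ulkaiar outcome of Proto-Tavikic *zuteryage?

Ulkaiar: start from *zuteryage.
  rule 1 (vowel merger): zuteryage → zutiryagi
  rule 2 (vowel merger): zutiryagi → zotiryagi
  rule 3 (apocope): zotiryagi → zotiryag
  rule 4 (unconditioned shift): zotiryag → zotilyag
  rule 5 (palatalisation): zotilyag → zosilyag
  rule 6 (rhotacism): zosilyag → zorilyag
  ⇒ Ulkaiar zorilyag

zorilyag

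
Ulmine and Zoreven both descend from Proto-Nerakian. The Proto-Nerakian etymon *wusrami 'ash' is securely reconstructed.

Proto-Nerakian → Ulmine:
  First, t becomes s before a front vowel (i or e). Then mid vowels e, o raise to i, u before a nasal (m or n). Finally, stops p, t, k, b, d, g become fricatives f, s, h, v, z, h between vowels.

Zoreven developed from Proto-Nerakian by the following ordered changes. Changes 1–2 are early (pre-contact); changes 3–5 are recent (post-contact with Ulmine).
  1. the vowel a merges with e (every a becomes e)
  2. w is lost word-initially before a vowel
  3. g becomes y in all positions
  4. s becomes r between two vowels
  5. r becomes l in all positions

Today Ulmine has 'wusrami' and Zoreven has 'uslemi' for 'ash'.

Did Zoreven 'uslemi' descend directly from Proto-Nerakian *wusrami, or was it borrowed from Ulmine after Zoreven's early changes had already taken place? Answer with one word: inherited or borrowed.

If inherited, *wusrami would pass through all of Zoreven's changes:
Zoreven: *wusrami > wusremi > usremi > uslemi  (by vowel merger, glide loss, unconditioned shift)
If borrowed from Ulmine 'wusrami' after the early changes, it would undergo only the recent ones:
  rule 3 (unconditioned shift): no change (wusrami)
  rule 4 (rhotacism): no change (wusrami)
  rule 5 (unconditioned shift): wusrami → wuslami
  ⇒ as a loan: wuslami
Zoreven 'uslemi' matches the inherited outcome exactly, so it is an inherited cognate, not a loan.

inherited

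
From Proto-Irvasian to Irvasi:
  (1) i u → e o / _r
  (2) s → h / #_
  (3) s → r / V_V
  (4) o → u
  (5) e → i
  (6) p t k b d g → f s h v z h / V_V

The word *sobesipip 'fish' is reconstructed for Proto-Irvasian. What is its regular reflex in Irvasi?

huvirifip

Irvasi: *sobesipip
  sobesipip (rule 1 does not apply)
  sobesipip → hobesipip   [debuccalisation]
  hobesipip → hoberipip   [rhotacism]
  hoberipip → huberipip   [vowel merger]
  huberipip → hubiripip   [vowel merger]
  hubiripip → huvirifip   [intervocalic lenition]
  giving Irvasi huvirifip.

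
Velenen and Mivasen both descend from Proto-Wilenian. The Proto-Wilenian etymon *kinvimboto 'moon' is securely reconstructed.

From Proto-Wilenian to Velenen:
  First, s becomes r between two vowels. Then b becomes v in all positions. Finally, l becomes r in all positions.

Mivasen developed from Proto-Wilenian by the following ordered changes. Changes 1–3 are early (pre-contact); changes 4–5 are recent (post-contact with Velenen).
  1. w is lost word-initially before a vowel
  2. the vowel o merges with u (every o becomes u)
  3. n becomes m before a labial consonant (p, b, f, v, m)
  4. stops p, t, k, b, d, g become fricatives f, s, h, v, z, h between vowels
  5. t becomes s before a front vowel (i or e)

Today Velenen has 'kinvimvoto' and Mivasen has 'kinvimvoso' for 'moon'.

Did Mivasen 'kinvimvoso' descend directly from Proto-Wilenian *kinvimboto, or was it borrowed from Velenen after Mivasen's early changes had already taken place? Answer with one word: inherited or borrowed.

borrowed

If inherited, *kinvimboto would pass through all of Mivasen's changes:
Mivasen: *kinvimboto
  kinvimboto (rule 1 does not apply)
  kinvimboto → kinvimbutu   [vowel merger]
  kinvimbutu → kimvimbutu   [nasal place assimilation]
  kimvimbutu → kimvimbusu   [intervocalic lenition]
  kimvimbusu (rule 5 does not apply)
  giving Mivasen kimvimbusu.
If borrowed from Velenen 'kinvimvoto' after the early changes, it would undergo only the recent ones:
  rule 4 (intervocalic lenition): kinvimvoto → kinvimvoso
  rule 5 (palatalisation): no change (kinvimvoso)
  ⇒ as a loan: kinvimvoso
Mivasen 'kinvimvoso' matches the loan outcome 'kinvimvoso', not the inherited 'kimvimbusu' — it skipped the early Mivasen changes, so it was borrowed from Velenen.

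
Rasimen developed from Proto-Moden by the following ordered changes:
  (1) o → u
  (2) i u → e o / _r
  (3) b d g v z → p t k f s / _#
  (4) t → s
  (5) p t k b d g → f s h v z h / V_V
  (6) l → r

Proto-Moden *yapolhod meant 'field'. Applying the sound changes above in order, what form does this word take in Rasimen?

yafurhus

Rasimen: *yapolhod > yapulhud > yapulhut > yapulhus > yafulhus > yafurhus  (by vowel merger, final devoicing, unconditioned shift, intervocalic lenition, unconditioned shift)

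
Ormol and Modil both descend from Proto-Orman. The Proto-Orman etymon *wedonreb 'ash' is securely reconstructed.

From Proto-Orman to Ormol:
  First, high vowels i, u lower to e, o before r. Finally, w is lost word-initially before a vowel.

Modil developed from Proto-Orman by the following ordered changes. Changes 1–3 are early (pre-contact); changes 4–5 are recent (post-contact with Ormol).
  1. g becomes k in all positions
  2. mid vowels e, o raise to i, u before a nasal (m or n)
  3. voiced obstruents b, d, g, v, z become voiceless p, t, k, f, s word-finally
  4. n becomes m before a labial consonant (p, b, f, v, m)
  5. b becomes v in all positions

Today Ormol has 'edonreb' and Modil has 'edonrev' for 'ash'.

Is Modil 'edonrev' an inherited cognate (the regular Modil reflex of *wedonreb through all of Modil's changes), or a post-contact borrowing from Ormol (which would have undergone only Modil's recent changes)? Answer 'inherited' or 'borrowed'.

borrowed

If inherited, *wedonreb would pass through all of Modil's changes:
Modil: *wedonreb > wedunreb > wedunrep  (by pre-nasal raising, final devoicing)
If borrowed from Ormol 'edonreb' after the early changes, it would undergo only the recent ones:
  rule 4 (nasal place assimilation): no change (edonreb)
  rule 5 (unconditioned shift): edonreb → edonrev
  ⇒ as a loan: edonrev
Modil 'edonrev' matches the loan outcome 'edonrev', not the inherited 'wedunrep' — it skipped the early Modil changes, so it was borrowed from Ormol.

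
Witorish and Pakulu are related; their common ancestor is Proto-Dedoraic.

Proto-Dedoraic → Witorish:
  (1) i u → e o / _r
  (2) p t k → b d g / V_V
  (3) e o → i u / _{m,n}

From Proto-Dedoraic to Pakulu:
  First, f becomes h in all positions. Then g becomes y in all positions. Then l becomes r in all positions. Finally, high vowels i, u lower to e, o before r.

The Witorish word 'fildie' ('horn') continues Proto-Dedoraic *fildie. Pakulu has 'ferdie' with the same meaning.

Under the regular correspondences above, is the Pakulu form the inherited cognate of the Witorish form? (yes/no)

no

Derive the expected Pakulu reflex of *fildie:
Pakulu: start from *fildie.
  rule 1 (unconditioned shift): fildie → hildie
  rule 2: no change — hildie
  rule 3 (unconditioned shift): hildie → hirdie
  rule 4 (pre-rhotic lowering): hirdie → herdie
  ⇒ Pakulu herdie
The regular Pakulu reflex would be 'herdie', but the attested form is 'ferdie'. The correspondence is irregular, so they are not cognates (the Pakulu form has a different source).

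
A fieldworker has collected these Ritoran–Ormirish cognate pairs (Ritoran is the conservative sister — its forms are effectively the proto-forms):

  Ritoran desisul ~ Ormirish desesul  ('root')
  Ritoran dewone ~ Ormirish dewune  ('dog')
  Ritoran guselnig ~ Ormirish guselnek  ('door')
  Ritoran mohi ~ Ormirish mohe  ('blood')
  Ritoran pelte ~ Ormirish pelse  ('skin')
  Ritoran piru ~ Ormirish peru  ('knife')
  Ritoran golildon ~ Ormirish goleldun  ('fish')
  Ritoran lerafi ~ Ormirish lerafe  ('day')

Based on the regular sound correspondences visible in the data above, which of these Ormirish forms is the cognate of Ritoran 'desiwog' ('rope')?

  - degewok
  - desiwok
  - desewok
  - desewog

desewok

desisul ~ desesul, guselnig ~ guselnek — Ritoran i corresponds to Ormirish e after a consonant, before a consonant other than r, m, n, p, b, f, v.
guselnig ~ guselnek — Ritoran g corresponds to Ormirish k word-finally.
Applying these to Ritoran 'desiwog':
  desiwog → desewog   (i→e after a consonant, before a consonant other than r, m, n, p, b, f, v)
  desewog → desewok   (g→k word-finally)
So the Ormirish cognate is 'desewok'.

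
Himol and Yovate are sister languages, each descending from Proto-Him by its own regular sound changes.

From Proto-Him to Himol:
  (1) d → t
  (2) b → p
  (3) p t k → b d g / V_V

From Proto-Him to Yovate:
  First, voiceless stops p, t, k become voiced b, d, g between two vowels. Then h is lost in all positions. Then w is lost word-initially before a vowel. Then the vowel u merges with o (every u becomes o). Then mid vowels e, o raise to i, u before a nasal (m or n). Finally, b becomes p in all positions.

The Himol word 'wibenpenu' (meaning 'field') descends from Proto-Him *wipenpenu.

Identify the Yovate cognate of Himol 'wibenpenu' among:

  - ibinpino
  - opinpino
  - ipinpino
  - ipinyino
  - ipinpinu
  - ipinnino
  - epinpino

ipinpino

Yovate: *wipenpenu > wibenpenu > ibenpenu > ibenpeno > ibinpino > ipinpino  (by intervocalic voicing, glide loss, vowel merger, pre-nasal raising, unconditioned shift)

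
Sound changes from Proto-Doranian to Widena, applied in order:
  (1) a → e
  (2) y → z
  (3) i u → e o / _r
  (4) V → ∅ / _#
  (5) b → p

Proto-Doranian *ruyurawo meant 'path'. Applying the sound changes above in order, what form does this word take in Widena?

ruzorew

Widena: start from *ruyurawo.
  rule 1 (vowel merger): ruyurawo → ruyurewo
  rule 2 (unconditioned shift): ruyurewo → ruzurewo
  rule 3 (pre-rhotic lowering): ruzurewo → ruzorewo
  rule 4 (apocope): ruzorewo → ruzorew
  rule 5: no change — ruzorew
  ⇒ Widena ruzorew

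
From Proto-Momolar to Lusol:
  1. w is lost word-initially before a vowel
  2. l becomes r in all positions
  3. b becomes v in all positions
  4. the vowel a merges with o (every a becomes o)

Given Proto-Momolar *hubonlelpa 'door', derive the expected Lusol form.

Lusol: *hubonlelpa > hubonrerpa > huvonrerpa > huvonrerpo  (by unconditioned shift, unconditioned shift, vowel merger)

huvonrerpo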